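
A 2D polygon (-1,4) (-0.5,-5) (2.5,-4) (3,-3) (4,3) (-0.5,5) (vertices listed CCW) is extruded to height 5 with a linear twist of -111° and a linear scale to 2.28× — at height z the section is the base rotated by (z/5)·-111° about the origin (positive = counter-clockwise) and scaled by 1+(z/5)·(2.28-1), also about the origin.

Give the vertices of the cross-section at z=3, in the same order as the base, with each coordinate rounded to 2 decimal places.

Cross-section at z=3: (5.79,4.43) (-8.46,-2.70) (-4.73,-6.87) (-2.76,-6.97) (7.68,-4.38) (7.76,4.32)

t = z/height = 3/5 = 0.6
s = 1 + (scale-1)·z/height = 1 + (2.28-1)·3/5 = 1.768000
θ = twist·z/height = -111°·3/5 = -66.6000° = -1.162389 rad
cos θ = 0.397148, sin θ = -0.917755 (intermediates below are computed at full precision and shown rounded to 5 d.p.)
v1: (-1,4) → rotate → (3.27387,2.50635) → ×s → (5.78820,4.43122) → (5.79,4.43)
v2: (-0.5,-5) → rotate → (-4.78735,-1.52686) → ×s → (-8.46403,-2.69949) → (-8.46,-2.70)
v3: (2.5,-4) → rotate → (-2.67815,-3.88298) → ×s → (-4.73497,-6.86511) → (-4.73,-6.87)
v4: (3,-3) → rotate → (-1.56182,-3.94471) → ×s → (-2.76130,-6.97424) → (-2.76,-6.97)
v5: (4,3) → rotate → (4.34186,-2.47957) → ×s → (7.67640,-4.38389) → (7.68,-4.38)
v6: (-0.5,5) → rotate → (4.39020,2.44462) → ×s → (7.76187,4.32208) → (7.76,4.32)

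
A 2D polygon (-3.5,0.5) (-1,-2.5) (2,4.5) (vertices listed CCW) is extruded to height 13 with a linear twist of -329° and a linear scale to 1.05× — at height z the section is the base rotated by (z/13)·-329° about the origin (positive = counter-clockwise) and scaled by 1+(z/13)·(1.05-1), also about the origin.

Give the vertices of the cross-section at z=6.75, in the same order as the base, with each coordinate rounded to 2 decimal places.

Cross-section at z=6.75: (3.63,0.07) (0.60,2.70) (-1.29,-4.88)

t = z/height = 6.75/13 = 0.519231
s = 1 + (scale-1)·z/height = 1 + (1.05-1)·6.75/13 = 1.025962
θ = twist·z/height = -329°·6.75/13 = -170.8269° = -2.981492 rad
cos θ = -0.987211, sin θ = -0.159417 (intermediates below are computed at full precision and shown rounded to 5 d.p.)
v1: (-3.5,0.5) → rotate → (3.53495,0.06435) → ×s → (3.62672,0.06603) → (3.63,0.07)
v2: (-1,-2.5) → rotate → (0.58867,2.62745) → ×s → (0.60395,2.69566) → (0.60,2.70)
v3: (2,4.5) → rotate → (-1.25704,-4.76129) → ×s → (-1.28968,-4.88490) → (-1.29,-4.88)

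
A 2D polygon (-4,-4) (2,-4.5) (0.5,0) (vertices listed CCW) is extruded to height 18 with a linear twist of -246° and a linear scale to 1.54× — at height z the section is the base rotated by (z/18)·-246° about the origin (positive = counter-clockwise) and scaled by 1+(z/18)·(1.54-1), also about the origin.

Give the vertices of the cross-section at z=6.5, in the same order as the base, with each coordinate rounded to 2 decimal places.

t = z/height = 6.5/18 = 0.361111
s = 1 + (scale-1)·z/height = 1 + (1.54-1)·6.5/18 = 1.195000
θ = twist·z/height = -246°·6.5/18 = -88.8333° = -1.550434 rad
cos θ = 0.020361, sin θ = -0.999793 (intermediates below are computed at full precision and shown rounded to 5 d.p.)
v1: (-4,-4) → rotate → (-4.08061,3.91773) → ×s → (-4.87633,4.68168) → (-4.88,4.68)
v2: (2,-4.5) → rotate → (-4.45835,-2.09121) → ×s → (-5.32772,-2.49899) → (-5.33,-2.50)
v3: (0.5,0) → rotate → (0.01018,-0.49990) → ×s → (0.01217,-0.59738) → (0.01,-0.60)

Cross-section at z=6.5: (-4.88,4.68) (-5.33,-2.50) (0.01,-0.60)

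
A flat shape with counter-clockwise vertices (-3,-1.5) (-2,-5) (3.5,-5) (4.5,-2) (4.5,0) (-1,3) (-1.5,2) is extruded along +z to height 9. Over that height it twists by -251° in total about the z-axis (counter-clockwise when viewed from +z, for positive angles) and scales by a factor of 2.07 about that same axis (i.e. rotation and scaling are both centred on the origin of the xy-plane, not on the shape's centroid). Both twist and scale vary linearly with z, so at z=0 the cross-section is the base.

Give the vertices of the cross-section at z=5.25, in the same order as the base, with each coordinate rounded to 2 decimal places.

Cross-section at z=5.25: (2.71,4.72) (-1.79,8.56) (-9.23,3.62) (-7.89,-1.34) (-6.09,-4.04) (4.05,-3.16) (3.83,-1.36)

t = z/height = 5.25/9 = 0.583333
s = 1 + (scale-1)·z/height = 1 + (2.07-1)·5.25/9 = 1.624167
θ = twist·z/height = -251°·5.25/9 = -146.4167° = -2.555453 rad
cos θ = -0.833082, sin θ = -0.553149 (intermediates below are computed at full precision and shown rounded to 5 d.p.)
v1: (-3,-1.5) → rotate → (1.66952,2.90907) → ×s → (2.71158,4.72482) → (2.71,4.72)
v2: (-2,-5) → rotate → (-1.09958,5.27171) → ×s → (-1.78590,8.56213) → (-1.79,8.56)
v3: (3.5,-5) → rotate → (-5.68153,2.22939) → ×s → (-9.22776,3.62090) → (-9.23,3.62)
v4: (4.5,-2) → rotate → (-4.85517,-0.82301) → ×s → (-7.88560,-1.33670) → (-7.89,-1.34)
v5: (4.5,0) → rotate → (-3.74887,-2.48917) → ×s → (-6.08879,-4.04283) → (-6.09,-4.04)
v6: (-1,3) → rotate → (2.49253,-1.94610) → ×s → (4.04828,-3.16079) → (4.05,-3.16)
v7: (-1.5,2) → rotate → (2.35592,-0.83644) → ×s → (3.82641,-1.35852) → (3.83,-1.36)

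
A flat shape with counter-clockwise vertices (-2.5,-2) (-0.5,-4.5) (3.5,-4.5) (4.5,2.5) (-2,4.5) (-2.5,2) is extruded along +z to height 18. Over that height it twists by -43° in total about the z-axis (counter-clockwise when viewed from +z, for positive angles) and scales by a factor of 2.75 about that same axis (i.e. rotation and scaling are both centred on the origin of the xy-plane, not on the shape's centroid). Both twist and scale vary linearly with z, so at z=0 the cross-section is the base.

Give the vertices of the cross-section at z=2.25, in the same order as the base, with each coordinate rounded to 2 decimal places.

t = z/height = 2.25/18 = 0.125
s = 1 + (scale-1)·z/height = 1 + (2.75-1)·2.25/18 = 1.218750
θ = twist·z/height = -43°·2.25/18 = -5.3750° = -0.093811 rad
cos θ = 0.995603, sin θ = -0.093674 (intermediates below are computed at full precision and shown rounded to 5 d.p.)
v1: (-2.5,-2) → rotate → (-2.67636,-1.75702) → ×s → (-3.26181,-2.14137) → (-3.26,-2.14)
v2: (-0.5,-4.5) → rotate → (-0.91933,-4.43338) → ×s → (-1.12044,-5.40318) → (-1.12,-5.40)
v3: (3.5,-4.5) → rotate → (3.06308,-4.80807) → ×s → (3.73313,-5.85984) → (3.73,-5.86)
v4: (4.5,2.5) → rotate → (4.71440,2.06747) → ×s → (5.74567,2.51973) → (5.75,2.52)
v5: (-2,4.5) → rotate → (-1.56967,4.66756) → ×s → (-1.91304,5.68859) → (-1.91,5.69)
v6: (-2.5,2) → rotate → (-2.30166,2.22539) → ×s → (-2.80515,2.71219) → (-2.81,2.71)

Cross-section at z=2.25: (-3.26,-2.14) (-1.12,-5.40) (3.73,-5.86) (5.75,2.52) (-1.91,5.69) (-2.81,2.71)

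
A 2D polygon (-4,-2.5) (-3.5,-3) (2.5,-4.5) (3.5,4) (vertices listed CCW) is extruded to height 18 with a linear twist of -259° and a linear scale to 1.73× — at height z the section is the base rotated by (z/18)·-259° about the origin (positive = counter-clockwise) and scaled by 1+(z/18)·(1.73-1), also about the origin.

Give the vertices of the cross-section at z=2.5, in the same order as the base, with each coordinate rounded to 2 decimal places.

t = z/height = 2.5/18 = 0.138889
s = 1 + (scale-1)·z/height = 1 + (1.73-1)·2.5/18 = 1.101389
θ = twist·z/height = -259°·2.5/18 = -35.9722° = -0.627834 rad
cos θ = 0.809302, sin θ = -0.587393 (intermediates below are computed at full precision and shown rounded to 5 d.p.)
v1: (-4,-2.5) → rotate → (-4.70569,0.32632) → ×s → (-5.18279,0.35940) → (-5.18,0.36)
v2: (-3.5,-3) → rotate → (-4.59474,-0.37203) → ×s → (-5.06059,-0.40975) → (-5.06,-0.41)
v3: (2.5,-4.5) → rotate → (-0.62001,-5.11034) → ×s → (-0.68288,-5.62847) → (-0.68,-5.63)
v4: (3.5,4) → rotate → (5.18213,1.18133) → ×s → (5.70754,1.30111) → (5.71,1.30)

Cross-section at z=2.5: (-5.18,0.36) (-5.06,-0.41) (-0.68,-5.63) (5.71,1.30)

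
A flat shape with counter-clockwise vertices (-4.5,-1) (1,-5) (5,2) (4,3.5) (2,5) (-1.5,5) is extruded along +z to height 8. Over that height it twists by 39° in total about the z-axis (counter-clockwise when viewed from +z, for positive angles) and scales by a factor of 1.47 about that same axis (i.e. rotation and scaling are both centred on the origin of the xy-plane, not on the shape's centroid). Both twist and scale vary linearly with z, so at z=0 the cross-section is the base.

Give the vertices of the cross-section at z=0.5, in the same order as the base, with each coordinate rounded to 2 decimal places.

Cross-section at z=0.5: (-4.58,-1.23) (1.25,-5.10) (5.05,2.28) (3.96,3.77) (1.84,5.23) (-1.76,5.08)

t = z/height = 0.5/8 = 0.0625
s = 1 + (scale-1)·z/height = 1 + (1.47-1)·0.5/8 = 1.029375
θ = twist·z/height = 39°·0.5/8 = 2.4375° = 0.042542 rad
cos θ = 0.999095, sin θ = 0.042530 (intermediates below are computed at full precision and shown rounded to 5 d.p.)
v1: (-4.5,-1) → rotate → (-4.45340,-1.19048) → ×s → (-4.58422,-1.22545) → (-4.58,-1.23)
v2: (1,-5) → rotate → (1.21174,-4.95295) → ×s → (1.24734,-5.09844) → (1.25,-5.10)
v3: (5,2) → rotate → (4.91042,2.21084) → ×s → (5.05466,2.27578) → (5.05,2.28)
v4: (4,3.5) → rotate → (3.84753,3.66695) → ×s → (3.96055,3.77467) → (3.96,3.77)
v5: (2,5) → rotate → (1.78554,5.08054) → ×s → (1.83799,5.22978) → (1.84,5.23)
v6: (-1.5,5) → rotate → (-1.71129,4.93168) → ×s → (-1.76156,5.07655) → (-1.76,5.08)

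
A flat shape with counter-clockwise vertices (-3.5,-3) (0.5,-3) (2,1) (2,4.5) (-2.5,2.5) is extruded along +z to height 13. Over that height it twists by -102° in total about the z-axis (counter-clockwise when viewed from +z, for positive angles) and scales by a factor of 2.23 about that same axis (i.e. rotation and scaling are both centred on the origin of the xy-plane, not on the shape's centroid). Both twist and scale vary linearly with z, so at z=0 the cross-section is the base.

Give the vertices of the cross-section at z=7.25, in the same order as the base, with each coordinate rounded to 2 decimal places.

Cross-section at z=7.25: (-7.46,2.18) (-3.78,-3.47) (3.25,-1.90) (8.20,1.32) (1.23,5.83)

t = z/height = 7.25/13 = 0.557692
s = 1 + (scale-1)·z/height = 1 + (2.23-1)·7.25/13 = 1.685962
θ = twist·z/height = -102°·7.25/13 = -56.8846° = -0.992824 rad
cos θ = 0.546327, sin θ = -0.837572 (intermediates below are computed at full precision and shown rounded to 5 d.p.)
v1: (-3.5,-3) → rotate → (-4.42486,1.29252) → ×s → (-7.46014,2.17914) → (-7.46,2.18)
v2: (0.5,-3) → rotate → (-2.23955,-2.05777) → ×s → (-3.77580,-3.46932) → (-3.78,-3.47)
v3: (2,1) → rotate → (1.93023,-1.12882) → ×s → (3.25429,-1.90314) → (3.25,-1.90)
v4: (2,4.5) → rotate → (4.86173,0.78333) → ×s → (8.19669,1.32066) → (8.20,1.32)
v5: (-2.5,2.5) → rotate → (0.72811,3.45975) → ×s → (1.22757,5.83300) → (1.23,5.83)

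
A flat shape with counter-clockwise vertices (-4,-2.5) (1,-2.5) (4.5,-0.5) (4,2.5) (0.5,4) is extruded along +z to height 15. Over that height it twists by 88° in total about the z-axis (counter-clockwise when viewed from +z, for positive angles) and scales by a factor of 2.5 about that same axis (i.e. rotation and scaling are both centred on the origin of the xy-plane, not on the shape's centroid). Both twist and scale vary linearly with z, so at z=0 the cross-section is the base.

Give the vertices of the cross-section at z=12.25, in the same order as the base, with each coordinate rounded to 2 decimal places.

Cross-section at z=12.25: (2.52,-10.19) (5.98,0.38) (4.17,9.17) (-2.52,10.19) (-8.11,3.83)

t = z/height = 12.25/15 = 0.816667
s = 1 + (scale-1)·z/height = 1 + (2.5-1)·12.25/15 = 2.225000
θ = twist·z/height = 88°·12.25/15 = 71.8667° = 1.254310 rad
cos θ = 0.311229, sin θ = 0.950335 (intermediates below are computed at full precision and shown rounded to 5 d.p.)
v1: (-4,-2.5) → rotate → (1.13092,-4.57941) → ×s → (2.51630,-10.18919) → (2.52,-10.19)
v2: (1,-2.5) → rotate → (2.68707,0.17226) → ×s → (5.97872,0.38328) → (5.98,0.38)
v3: (4.5,-0.5) → rotate → (1.87570,4.12089) → ×s → (4.17343,9.16898) → (4.17,9.17)
v4: (4,2.5) → rotate → (-1.13092,4.57941) → ×s → (-2.51630,10.18919) → (-2.52,10.19)
v5: (0.5,4) → rotate → (-3.64572,1.72008) → ×s → (-8.11174,3.82719) → (-8.11,3.83)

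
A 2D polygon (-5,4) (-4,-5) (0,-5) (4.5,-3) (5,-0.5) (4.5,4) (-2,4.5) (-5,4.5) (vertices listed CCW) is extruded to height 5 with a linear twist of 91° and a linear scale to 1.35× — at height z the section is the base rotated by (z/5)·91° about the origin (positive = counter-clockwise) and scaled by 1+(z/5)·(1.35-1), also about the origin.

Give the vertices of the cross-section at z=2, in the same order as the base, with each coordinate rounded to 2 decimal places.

t = z/height = 2/5 = 0.4
s = 1 + (scale-1)·z/height = 1 + (1.35-1)·2/5 = 1.140000
θ = twist·z/height = 91°·2/5 = 36.4000° = 0.635300 rad
cos θ = 0.804894, sin θ = 0.593419 (intermediates below are computed at full precision and shown rounded to 5 d.p.)
v1: (-5,4) → rotate → (-6.39814,0.25248) → ×s → (-7.29388,0.28783) → (-7.29,0.29)
v2: (-4,-5) → rotate → (-0.25248,-6.39814) → ×s → (-0.28783,-7.29388) → (-0.29,-7.29)
v3: (0,-5) → rotate → (2.96709,-4.02447) → ×s → (3.38249,-4.58789) → (3.38,-4.59)
v4: (4.5,-3) → rotate → (5.40228,0.25570) → ×s → (6.15860,0.29150) → (6.16,0.29)
v5: (5,-0.5) → rotate → (4.32118,2.56465) → ×s → (4.92614,2.92370) → (4.93,2.92)
v6: (4.5,4) → rotate → (1.24835,5.88996) → ×s → (1.42312,6.71455) → (1.42,6.71)
v7: (-2,4.5) → rotate → (-4.28017,2.43518) → ×s → (-4.87940,2.77611) → (-4.88,2.78)
v8: (-5,4.5) → rotate → (-6.69485,0.65493) → ×s → (-7.63213,0.74662) → (-7.63,0.75)

Cross-section at z=2: (-7.29,0.29) (-0.29,-7.29) (3.38,-4.59) (6.16,0.29) (4.93,2.92) (1.42,6.71) (-4.88,2.78) (-7.63,0.75)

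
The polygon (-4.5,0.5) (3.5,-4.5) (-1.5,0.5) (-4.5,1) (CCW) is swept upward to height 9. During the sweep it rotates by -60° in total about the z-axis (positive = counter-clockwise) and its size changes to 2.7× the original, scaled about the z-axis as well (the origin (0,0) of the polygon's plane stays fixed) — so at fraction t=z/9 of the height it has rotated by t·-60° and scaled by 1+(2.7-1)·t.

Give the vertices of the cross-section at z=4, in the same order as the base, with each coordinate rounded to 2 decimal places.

Cross-section at z=4: (-6.67,4.33) (1.95,-9.82) (-1.96,1.97) (-6.27,5.11)

t = z/height = 4/9 = 0.444444
s = 1 + (scale-1)·z/height = 1 + (2.7-1)·4/9 = 1.755556
θ = twist·z/height = -60°·4/9 = -26.6667° = -0.465421 rad
cos θ = 0.893633, sin θ = -0.448799 (intermediates below are computed at full precision and shown rounded to 5 d.p.)
v1: (-4.5,0.5) → rotate → (-3.79695,2.46641) → ×s → (-6.66575,4.32992) → (-6.67,4.33)
v2: (3.5,-4.5) → rotate → (1.10812,-5.59214) → ×s → (1.94536,-9.81732) → (1.95,-9.82)
v3: (-1.5,0.5) → rotate → (-1.11605,1.12002) → ×s → (-1.95929,1.96625) → (-1.96,1.97)
v4: (-4.5,1) → rotate → (-3.57255,2.91323) → ×s → (-6.27181,5.11434) → (-6.27,5.11)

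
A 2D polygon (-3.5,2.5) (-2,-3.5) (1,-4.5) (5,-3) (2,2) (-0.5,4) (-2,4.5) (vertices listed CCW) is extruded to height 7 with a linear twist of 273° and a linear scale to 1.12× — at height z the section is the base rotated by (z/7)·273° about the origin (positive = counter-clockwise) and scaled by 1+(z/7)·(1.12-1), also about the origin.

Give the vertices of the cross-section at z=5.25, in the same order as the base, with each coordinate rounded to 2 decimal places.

Cross-section at z=5.25: (4.61,-0.88) (0.38,4.38) (-3.04,4.00) (-6.32,0.69) (-1.07,-2.89) (2.32,-3.73) (4.03,-3.54)

t = z/height = 5.25/7 = 0.75
s = 1 + (scale-1)·z/height = 1 + (1.12-1)·5.25/7 = 1.090000
θ = twist·z/height = 273°·5.25/7 = 204.7500° = 3.573562 rad
cos θ = -0.908143, sin θ = -0.418660 (intermediates below are computed at full precision and shown rounded to 5 d.p.)
v1: (-3.5,2.5) → rotate → (4.22515,-0.80505) → ×s → (4.60541,-0.87750) → (4.61,-0.88)
v2: (-2,-3.5) → rotate → (0.35098,4.01582) → ×s → (0.38257,4.37724) → (0.38,4.38)
v3: (1,-4.5) → rotate → (-2.79211,3.66798) → ×s → (-3.04340,3.99810) → (-3.04,4.00)
v4: (5,-3) → rotate → (-5.79670,0.63113) → ×s → (-6.31840,0.68793) → (-6.32,0.69)
v5: (2,2) → rotate → (-0.97897,-2.65361) → ×s → (-1.06707,-2.89243) → (-1.07,-2.89)
v6: (-0.5,4) → rotate → (2.12871,-3.42324) → ×s → (2.32029,-3.73133) → (2.32,-3.73)
v7: (-2,4.5) → rotate → (3.70026,-3.24932) → ×s → (4.03328,-3.54176) → (4.03,-3.54)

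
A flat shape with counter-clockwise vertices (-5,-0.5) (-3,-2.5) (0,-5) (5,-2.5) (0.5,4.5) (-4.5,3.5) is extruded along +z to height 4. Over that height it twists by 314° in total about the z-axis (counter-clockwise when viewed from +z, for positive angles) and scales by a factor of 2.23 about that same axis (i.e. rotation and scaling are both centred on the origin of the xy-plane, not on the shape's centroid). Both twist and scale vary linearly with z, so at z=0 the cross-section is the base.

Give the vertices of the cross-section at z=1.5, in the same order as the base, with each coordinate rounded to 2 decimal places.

t = z/height = 1.5/4 = 0.375
s = 1 + (scale-1)·z/height = 1 + (2.23-1)·1.5/4 = 1.461250
θ = twist·z/height = 314°·1.5/4 = 117.7500° = 2.055125 rad
cos θ = -0.465615, sin θ = 0.884988 (intermediates below are computed at full precision and shown rounded to 5 d.p.)
v1: (-5,-0.5) → rotate → (2.77057,-4.19213) → ×s → (4.04849,-6.12575) → (4.05,-6.13)
v2: (-3,-2.5) → rotate → (3.60931,-1.49093) → ×s → (5.27411,-2.17862) → (5.27,-2.18)
v3: (0,-5) → rotate → (4.42494,2.32807) → ×s → (6.46594,3.40190) → (6.47,3.40)
v4: (5,-2.5) → rotate → (-0.11560,5.58897) → ×s → (-0.16893,8.16689) → (-0.17,8.17)
v5: (0.5,4.5) → rotate → (-4.21525,-1.65277) → ×s → (-6.15954,-2.41511) → (-6.16,-2.42)
v6: (-4.5,3.5) → rotate → (-1.00219,-5.61210) → ×s → (-1.46445,-8.20067) → (-1.46,-8.20)

Cross-section at z=1.5: (4.05,-6.13) (5.27,-2.18) (6.47,3.40) (-0.17,8.17) (-6.16,-2.42) (-1.46,-8.20)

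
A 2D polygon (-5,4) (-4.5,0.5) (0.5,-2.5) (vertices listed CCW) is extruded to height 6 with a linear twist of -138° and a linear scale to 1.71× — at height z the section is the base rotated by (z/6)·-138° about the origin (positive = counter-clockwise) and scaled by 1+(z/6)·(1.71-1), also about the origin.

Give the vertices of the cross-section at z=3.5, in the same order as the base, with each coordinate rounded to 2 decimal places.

Cross-section at z=3.5: (4.41,7.91) (-0.35,6.39) (-3.37,-1.28)

t = z/height = 3.5/6 = 0.583333
s = 1 + (scale-1)·z/height = 1 + (1.71-1)·3.5/6 = 1.414167
θ = twist·z/height = -138°·3.5/6 = -80.5000° = -1.404990 rad
cos θ = 0.165048, sin θ = -0.986286 (intermediates below are computed at full precision and shown rounded to 5 d.p.)
v1: (-5,4) → rotate → (3.11990,5.59162) → ×s → (4.41206,7.90748) → (4.41,7.91)
v2: (-4.5,0.5) → rotate → (-0.24957,4.52081) → ×s → (-0.35294,6.39318) → (-0.35,6.39)
v3: (0.5,-2.5) → rotate → (-2.38319,-0.90576) → ×s → (-3.37023,-1.28090) → (-3.37,-1.28)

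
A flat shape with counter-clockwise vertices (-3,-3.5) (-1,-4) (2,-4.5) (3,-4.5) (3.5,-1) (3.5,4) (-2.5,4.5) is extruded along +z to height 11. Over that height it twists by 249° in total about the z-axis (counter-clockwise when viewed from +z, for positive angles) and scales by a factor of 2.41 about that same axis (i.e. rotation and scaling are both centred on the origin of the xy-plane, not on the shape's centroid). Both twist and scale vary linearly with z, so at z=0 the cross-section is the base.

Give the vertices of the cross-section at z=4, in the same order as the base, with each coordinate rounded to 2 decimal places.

t = z/height = 4/11 = 0.363636
s = 1 + (scale-1)·z/height = 1 + (2.41-1)·4/11 = 1.512727
θ = twist·z/height = 249°·4/11 = 90.5455° = 1.580316 rad
cos θ = -0.009520, sin θ = 0.999955 (intermediates below are computed at full precision and shown rounded to 5 d.p.)
v1: (-3,-3.5) → rotate → (3.52840,-2.96654) → ×s → (5.33751,-4.48757) → (5.34,-4.49)
v2: (-1,-4) → rotate → (4.00934,-0.96188) → ×s → (6.06504,-1.45506) → (6.07,-1.46)
v3: (2,-4.5) → rotate → (4.48076,2.04275) → ×s → (6.77816,3.09012) → (6.78,3.09)
v4: (3,-4.5) → rotate → (4.47124,3.04270) → ×s → (6.76376,4.60278) → (6.76,4.60)
v5: (3.5,-1) → rotate → (0.96664,3.50936) → ×s → (1.46226,5.30871) → (1.46,5.31)
v6: (3.5,4) → rotate → (-4.03314,3.46176) → ×s → (-6.10104,5.23670) → (-6.10,5.24)
v7: (-2.5,4.5) → rotate → (-4.47600,-2.54273) → ×s → (-6.77096,-3.84645) → (-6.77,-3.85)

Cross-section at z=4: (5.34,-4.49) (6.07,-1.46) (6.78,3.09) (6.76,4.60) (1.46,5.31) (-6.10,5.24) (-6.77,-3.85)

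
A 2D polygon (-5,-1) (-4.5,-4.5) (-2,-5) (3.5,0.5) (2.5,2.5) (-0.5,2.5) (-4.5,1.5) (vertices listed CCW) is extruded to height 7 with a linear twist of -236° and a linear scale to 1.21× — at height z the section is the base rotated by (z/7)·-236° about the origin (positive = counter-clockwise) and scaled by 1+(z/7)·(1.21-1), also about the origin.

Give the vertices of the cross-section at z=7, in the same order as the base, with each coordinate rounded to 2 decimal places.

t = z/height = 7/7 = 1
s = 1 + (scale-1)·z/height = 1 + (1.21-1)·7/7 = 1.210000
θ = twist·z/height = -236°·7/7 = -236.0000° = -4.118977 rad
cos θ = -0.559193, sin θ = 0.829038 (intermediates below are computed at full precision and shown rounded to 5 d.p.)
v1: (-5,-1) → rotate → (3.62500,-3.58599) → ×s → (4.38625,-4.33905) → (4.39,-4.34)
v2: (-4.5,-4.5) → rotate → (6.24704,-1.21430) → ×s → (7.55891,-1.46930) → (7.56,-1.47)
v3: (-2,-5) → rotate → (5.26357,1.13789) → ×s → (6.36892,1.37685) → (6.37,1.38)
v4: (3.5,0.5) → rotate → (-2.37169,2.62204) → ×s → (-2.86975,3.17266) → (-2.87,3.17)
v5: (2.5,2.5) → rotate → (-3.47058,0.67461) → ×s → (-4.19940,0.81628) → (-4.20,0.82)
v6: (-0.5,2.5) → rotate → (-1.79300,-1.81250) → ×s → (-2.16953,-2.19313) → (-2.17,-2.19)
v7: (-4.5,1.5) → rotate → (1.27281,-4.56946) → ×s → (1.54010,-5.52904) → (1.54,-5.53)

Cross-section at z=7: (4.39,-4.34) (7.56,-1.47) (6.37,1.38) (-2.87,3.17) (-4.20,0.82) (-2.17,-2.19) (1.54,-5.53)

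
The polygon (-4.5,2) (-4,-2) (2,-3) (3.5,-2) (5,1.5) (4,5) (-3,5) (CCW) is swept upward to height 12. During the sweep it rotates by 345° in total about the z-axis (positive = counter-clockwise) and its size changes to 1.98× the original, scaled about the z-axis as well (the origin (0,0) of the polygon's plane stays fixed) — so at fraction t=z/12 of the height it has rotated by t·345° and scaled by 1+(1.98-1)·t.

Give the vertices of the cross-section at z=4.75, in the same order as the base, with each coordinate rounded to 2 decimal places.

Cross-section at z=4.75: (2.63,-6.31) (5.94,-1.80) (0.85,4.93) (-1.62,5.36) (-6.47,3.26) (-8.80,-1.22) (-1.75,-7.90)

t = z/height = 4.75/12 = 0.395833
s = 1 + (scale-1)·z/height = 1 + (1.98-1)·4.75/12 = 1.387917
θ = twist·z/height = 345°·4.75/12 = 136.5625° = 2.383465 rad
cos θ = -0.726125, sin θ = 0.687563 (intermediates below are computed at full precision and shown rounded to 5 d.p.)
v1: (-4.5,2) → rotate → (1.89244,-4.54628) → ×s → (2.62654,-6.30986) → (2.63,-6.31)
v2: (-4,-2) → rotate → (4.27963,-1.29800) → ×s → (5.93976,-1.80152) → (5.94,-1.80)
v3: (2,-3) → rotate → (0.61044,3.55350) → ×s → (0.84724,4.93196) → (0.85,4.93)
v4: (3.5,-2) → rotate → (-1.16631,3.85872) → ×s → (-1.61874,5.35558) → (-1.62,5.36)
v5: (5,1.5) → rotate → (-4.66197,2.34863) → ×s → (-6.47042,3.25970) → (-6.47,3.26)
v6: (4,5) → rotate → (-6.34231,-0.88037) → ×s → (-8.80260,-1.22188) → (-8.80,-1.22)
v7: (-3,5) → rotate → (-1.25944,-5.69331) → ×s → (-1.74800,-7.90184) → (-1.75,-7.90)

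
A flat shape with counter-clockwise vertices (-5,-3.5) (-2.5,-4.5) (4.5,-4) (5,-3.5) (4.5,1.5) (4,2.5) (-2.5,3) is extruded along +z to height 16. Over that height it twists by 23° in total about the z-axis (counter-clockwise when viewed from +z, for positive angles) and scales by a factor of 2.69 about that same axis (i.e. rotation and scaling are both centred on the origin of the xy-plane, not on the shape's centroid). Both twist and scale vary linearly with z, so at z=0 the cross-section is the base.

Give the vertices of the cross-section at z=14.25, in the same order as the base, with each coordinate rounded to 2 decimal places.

t = z/height = 14.25/16 = 0.890625
s = 1 + (scale-1)·z/height = 1 + (2.69-1)·14.25/16 = 2.505156
θ = twist·z/height = 23°·14.25/16 = 20.4844° = 0.357520 rad
cos θ = 0.936768, sin θ = 0.349952 (intermediates below are computed at full precision and shown rounded to 5 d.p.)
v1: (-5,-3.5) → rotate → (-3.45901,-5.02845) → ×s → (-8.66535,-12.59704) → (-8.67,-12.60)
v2: (-2.5,-4.5) → rotate → (-0.76714,-5.09033) → ×s → (-1.92179,-12.75208) → (-1.92,-12.75)
v3: (4.5,-4) → rotate → (5.61526,-2.17229) → ×s → (14.06711,-5.44192) → (14.07,-5.44)
v4: (5,-3.5) → rotate → (5.90867,-1.52893) → ×s → (14.80214,-3.83020) → (14.80,-3.83)
v5: (4.5,1.5) → rotate → (3.69053,2.97994) → ×s → (9.24535,7.46520) → (9.25,7.47)
v6: (4,2.5) → rotate → (2.87219,3.74173) → ×s → (7.19529,9.37361) → (7.20,9.37)
v7: (-2.5,3) → rotate → (-3.39177,1.93542) → ×s → (-8.49693,4.84854) → (-8.50,4.85)

Cross-section at z=14.25: (-8.67,-12.60) (-1.92,-12.75) (14.07,-5.44) (14.80,-3.83) (9.25,7.47) (7.20,9.37) (-8.50,4.85)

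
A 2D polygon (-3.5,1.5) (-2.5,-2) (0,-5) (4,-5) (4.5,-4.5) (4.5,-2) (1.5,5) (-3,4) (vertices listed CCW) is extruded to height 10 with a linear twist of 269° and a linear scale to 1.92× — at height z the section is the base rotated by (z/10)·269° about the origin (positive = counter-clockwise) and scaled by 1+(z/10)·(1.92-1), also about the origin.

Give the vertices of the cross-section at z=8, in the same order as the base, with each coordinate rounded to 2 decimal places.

t = z/height = 8/10 = 0.8
s = 1 + (scale-1)·z/height = 1 + (1.92-1)·8/10 = 1.736000
θ = twist·z/height = 269°·8/10 = 215.2000° = 3.755949 rad
cos θ = -0.817145, sin θ = -0.576432 (intermediates below are computed at full precision and shown rounded to 5 d.p.)
v1: (-3.5,1.5) → rotate → (3.72466,0.79180) → ×s → (6.46600,1.37456) → (6.47,1.37)
v2: (-2.5,-2) → rotate → (0.89000,3.07537) → ×s → (1.54504,5.33884) → (1.55,5.34)
v3: (0,-5) → rotate → (-2.88216,4.08572) → ×s → (-5.00343,7.09282) → (-5.00,7.09)
v4: (4,-5) → rotate → (-6.15074,1.78000) → ×s → (-10.67769,3.09007) → (-10.68,3.09)
v5: (4.5,-4.5) → rotate → (-6.27110,1.08321) → ×s → (-10.88663,1.88045) → (-10.89,1.88)
v6: (4.5,-2) → rotate → (-4.83002,-0.95966) → ×s → (-8.38491,-1.66596) → (-8.38,-1.67)
v7: (1.5,5) → rotate → (1.65644,-4.95037) → ×s → (2.87559,-8.59385) → (2.88,-8.59)
v8: (-3,4) → rotate → (4.75716,-1.53928) → ×s → (8.25844,-2.67219) → (8.26,-2.67)

Cross-section at z=8: (6.47,1.37) (1.55,5.34) (-5.00,7.09) (-10.68,3.09) (-10.89,1.88) (-8.38,-1.67) (2.88,-8.59) (8.26,-2.67)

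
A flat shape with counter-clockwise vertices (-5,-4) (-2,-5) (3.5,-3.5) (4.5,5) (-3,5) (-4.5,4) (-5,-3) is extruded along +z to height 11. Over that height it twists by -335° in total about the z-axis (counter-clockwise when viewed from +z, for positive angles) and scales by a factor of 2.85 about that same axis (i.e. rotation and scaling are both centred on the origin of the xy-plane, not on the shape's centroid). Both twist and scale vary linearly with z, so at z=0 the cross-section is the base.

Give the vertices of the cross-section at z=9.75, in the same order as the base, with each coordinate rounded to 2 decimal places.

t = z/height = 9.75/11 = 0.886364
s = 1 + (scale-1)·z/height = 1 + (2.85-1)·9.75/11 = 2.639773
θ = twist·z/height = -335°·9.75/11 = -296.9318° = -5.182438 rad
cos θ = 0.452930, sin θ = 0.891546 (intermediates below are computed at full precision and shown rounded to 5 d.p.)
v1: (-5,-4) → rotate → (1.30154,-6.26945) → ×s → (3.43576,-16.54992) → (3.44,-16.55)
v2: (-2,-5) → rotate → (3.55187,-4.04774) → ×s → (9.37613,-10.68512) → (9.38,-10.69)
v3: (3.5,-3.5) → rotate → (4.70567,1.53516) → ×s → (12.42189,4.05247) → (12.42,4.05)
v4: (4.5,5) → rotate → (-2.41955,6.27661) → ×s → (-6.38705,16.56882) → (-6.39,16.57)
v5: (-3,5) → rotate → (-5.81652,-0.40999) → ×s → (-15.35429,-1.08228) → (-15.35,-1.08)
v6: (-4.5,4) → rotate → (-5.60437,-2.20024) → ×s → (-14.79426,-5.80813) → (-14.79,-5.81)
v7: (-5,-3) → rotate → (0.40999,-5.81652) → ×s → (1.08228,-15.35429) → (1.08,-15.35)

Cross-section at z=9.75: (3.44,-16.55) (9.38,-10.69) (12.42,4.05) (-6.39,16.57) (-15.35,-1.08) (-14.79,-5.81) (1.08,-15.35)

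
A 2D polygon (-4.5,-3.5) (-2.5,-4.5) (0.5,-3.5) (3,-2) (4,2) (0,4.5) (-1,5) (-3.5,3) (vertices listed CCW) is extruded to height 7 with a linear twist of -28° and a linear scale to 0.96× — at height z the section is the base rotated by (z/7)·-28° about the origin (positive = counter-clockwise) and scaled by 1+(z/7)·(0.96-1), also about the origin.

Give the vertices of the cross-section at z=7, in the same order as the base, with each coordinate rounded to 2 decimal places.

Cross-section at z=7: (-5.39,-0.94) (-4.15,-2.69) (-1.15,-3.19) (1.64,-3.05) (4.29,-0.11) (2.03,3.81) (1.41,4.69) (-1.61,4.12)

t = z/height = 7/7 = 1
s = 1 + (scale-1)·z/height = 1 + (0.96-1)·7/7 = 0.960000
θ = twist·z/height = -28°·7/7 = -28.0000° = -0.488692 rad
cos θ = 0.882948, sin θ = -0.469472 (intermediates below are computed at full precision and shown rounded to 5 d.p.)
v1: (-4.5,-3.5) → rotate → (-5.61641,-0.97769) → ×s → (-5.39176,-0.93859) → (-5.39,-0.94)
v2: (-2.5,-4.5) → rotate → (-4.31999,-2.79959) → ×s → (-4.14719,-2.68760) → (-4.15,-2.69)
v3: (0.5,-3.5) → rotate → (-1.20168,-3.32505) → ×s → (-1.15361,-3.19205) → (-1.15,-3.19)
v4: (3,-2) → rotate → (1.70990,-3.17431) → ×s → (1.64150,-3.04734) → (1.64,-3.05)
v5: (4,2) → rotate → (4.47073,-0.11199) → ×s → (4.29190,-0.10751) → (4.29,-0.11)
v6: (0,4.5) → rotate → (2.11262,3.97326) → ×s → (2.02812,3.81433) → (2.03,3.81)
v7: (-1,5) → rotate → (1.46441,4.88421) → ×s → (1.40583,4.68884) → (1.41,4.69)
v8: (-3.5,3) → rotate → (-1.68190,4.29199) → ×s → (-1.61463,4.12031) → (-1.61,4.12)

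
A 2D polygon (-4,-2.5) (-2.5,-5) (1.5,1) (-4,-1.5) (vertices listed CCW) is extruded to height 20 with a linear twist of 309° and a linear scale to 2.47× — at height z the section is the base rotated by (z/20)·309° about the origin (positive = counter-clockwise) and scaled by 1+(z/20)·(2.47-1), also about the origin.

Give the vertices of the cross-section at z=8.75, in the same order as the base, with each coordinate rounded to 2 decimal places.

t = z/height = 8.75/20 = 0.4375
s = 1 + (scale-1)·z/height = 1 + (2.47-1)·8.75/20 = 1.643125
θ = twist·z/height = 309°·8.75/20 = 135.1875° = 2.359467 rad
cos θ = -0.709417, sin θ = 0.704789 (intermediates below are computed at full precision and shown rounded to 5 d.p.)
v1: (-4,-2.5) → rotate → (4.59964,-1.04561) → ×s → (7.55778,-1.71807) → (7.56,-1.72)
v2: (-2.5,-5) → rotate → (5.29749,1.78511) → ×s → (8.70443,2.93316) → (8.70,2.93)
v3: (1.5,1) → rotate → (-1.76891,0.34777) → ×s → (-2.90655,0.57142) → (-2.91,0.57)
v4: (-4,-1.5) → rotate → (3.89485,-1.75503) → ×s → (6.39973,-2.88373) → (6.40,-2.88)

Cross-section at z=8.75: (7.56,-1.72) (8.70,2.93) (-2.91,0.57) (6.40,-2.88)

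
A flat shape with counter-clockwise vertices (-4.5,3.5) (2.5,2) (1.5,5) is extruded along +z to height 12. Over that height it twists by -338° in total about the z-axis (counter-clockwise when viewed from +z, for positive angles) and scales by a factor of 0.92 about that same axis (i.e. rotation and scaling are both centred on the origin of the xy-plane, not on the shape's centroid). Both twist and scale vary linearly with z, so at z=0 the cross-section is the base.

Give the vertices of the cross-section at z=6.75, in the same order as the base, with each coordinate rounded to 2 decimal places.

t = z/height = 6.75/12 = 0.5625
s = 1 + (scale-1)·z/height = 1 + (0.92-1)·6.75/12 = 0.955000
θ = twist·z/height = -338°·6.75/12 = -190.1250° = -3.318307 rad
cos θ = -0.984427, sin θ = 0.175796 (intermediates below are computed at full precision and shown rounded to 5 d.p.)
v1: (-4.5,3.5) → rotate → (3.81463,-4.23658) → ×s → (3.64297,-4.04593) → (3.64,-4.05)
v2: (2.5,2) → rotate → (-2.81266,-1.52936) → ×s → (-2.68609,-1.46054) → (-2.69,-1.46)
v3: (1.5,5) → rotate → (-2.35562,-4.65844) → ×s → (-2.24962,-4.44881) → (-2.25,-4.45)

Cross-section at z=6.75: (3.64,-4.05) (-2.69,-1.46) (-2.25,-4.45)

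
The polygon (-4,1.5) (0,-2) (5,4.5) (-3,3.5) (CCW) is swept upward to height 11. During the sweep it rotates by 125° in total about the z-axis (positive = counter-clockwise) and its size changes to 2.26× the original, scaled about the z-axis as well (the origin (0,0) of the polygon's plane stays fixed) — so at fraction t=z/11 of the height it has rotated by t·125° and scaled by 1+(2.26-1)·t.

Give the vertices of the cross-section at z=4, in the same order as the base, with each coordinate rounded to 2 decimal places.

t = z/height = 4/11 = 0.363636
s = 1 + (scale-1)·z/height = 1 + (2.26-1)·4/11 = 1.458182
θ = twist·z/height = 125°·4/11 = 45.4545° = 0.793331 rad
cos θ = 0.701475, sin θ = 0.712694 (intermediates below are computed at full precision and shown rounded to 5 d.p.)
v1: (-4,1.5) → rotate → (-3.87494,-1.79856) → ×s → (-5.65037,-2.62263) → (-5.65,-2.62)
v2: (0,-2) → rotate → (1.42539,-1.40295) → ×s → (2.07848,-2.04576) → (2.08,-2.05)
v3: (5,4.5) → rotate → (0.30025,6.72011) → ×s → (0.43782,9.79914) → (0.44,9.80)
v4: (-3,3.5) → rotate → (-4.59885,0.31708) → ×s → (-6.70597,0.46236) → (-6.71,0.46)

Cross-section at z=4: (-5.65,-2.62) (2.08,-2.05) (0.44,9.80) (-6.71,0.46)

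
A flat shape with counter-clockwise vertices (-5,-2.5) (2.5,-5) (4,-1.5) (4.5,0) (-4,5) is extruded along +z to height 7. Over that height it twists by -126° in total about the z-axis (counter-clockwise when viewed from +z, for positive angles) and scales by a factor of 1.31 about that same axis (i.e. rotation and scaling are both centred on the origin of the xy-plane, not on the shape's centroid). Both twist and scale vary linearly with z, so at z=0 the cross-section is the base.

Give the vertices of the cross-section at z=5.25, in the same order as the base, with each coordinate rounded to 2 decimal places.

t = z/height = 5.25/7 = 0.75
s = 1 + (scale-1)·z/height = 1 + (1.31-1)·5.25/7 = 1.232500
θ = twist·z/height = -126°·5.25/7 = -94.5000° = -1.649336 rad
cos θ = -0.078459, sin θ = -0.996917 (intermediates below are computed at full precision and shown rounded to 5 d.p.)
v1: (-5,-2.5) → rotate → (-2.10000,5.18073) → ×s → (-2.58825,6.38526) → (-2.59,6.39)
v2: (2.5,-5) → rotate → (-5.18073,-2.10000) → ×s → (-6.38526,-2.58825) → (-6.39,-2.59)
v3: (4,-1.5) → rotate → (-1.80921,-3.86998) → ×s → (-2.22985,-4.76975) → (-2.23,-4.77)
v4: (4.5,0) → rotate → (-0.35307,-4.48613) → ×s → (-0.43515,-5.52915) → (-0.44,-5.53)
v5: (-4,5) → rotate → (5.29842,3.59537) → ×s → (6.53031,4.43130) → (6.53,4.43)

Cross-section at z=5.25: (-2.59,6.39) (-6.39,-2.59) (-2.23,-4.77) (-0.44,-5.53) (6.53,4.43)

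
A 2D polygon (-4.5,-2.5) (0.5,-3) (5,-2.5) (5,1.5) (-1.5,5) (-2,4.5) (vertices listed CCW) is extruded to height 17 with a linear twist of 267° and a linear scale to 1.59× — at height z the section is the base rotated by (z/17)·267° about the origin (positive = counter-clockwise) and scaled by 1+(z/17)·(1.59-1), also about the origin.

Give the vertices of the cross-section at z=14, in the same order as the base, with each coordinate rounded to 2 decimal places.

t = z/height = 14/17 = 0.823529
s = 1 + (scale-1)·z/height = 1 + (1.59-1)·14/17 = 1.485882
θ = twist·z/height = 267°·14/17 = 219.8824° = 3.837671 rad
cos θ = -0.767363, sin θ = -0.641213 (intermediates below are computed at full precision and shown rounded to 5 d.p.)
v1: (-4.5,-2.5) → rotate → (1.85010,4.80387) → ×s → (2.74903,7.13798) → (2.75,7.14)
v2: (0.5,-3) → rotate → (-2.30732,1.98148) → ×s → (-3.42841,2.94425) → (-3.43,2.94)
v3: (5,-2.5) → rotate → (-5.43985,-1.28766) → ×s → (-8.08297,-1.91331) → (-8.08,-1.91)
v4: (5,1.5) → rotate → (-2.87499,-4.35711) → ×s → (-4.27190,-6.47415) → (-4.27,-6.47)
v5: (-1.5,5) → rotate → (4.35711,-2.87499) → ×s → (6.47415,-4.27190) → (6.47,-4.27)
v6: (-2,4.5) → rotate → (4.42019,-2.17071) → ×s → (6.56788,-3.22541) → (6.57,-3.23)

Cross-section at z=14: (2.75,7.14) (-3.43,2.94) (-8.08,-1.91) (-4.27,-6.47) (6.47,-4.27) (6.57,-3.23)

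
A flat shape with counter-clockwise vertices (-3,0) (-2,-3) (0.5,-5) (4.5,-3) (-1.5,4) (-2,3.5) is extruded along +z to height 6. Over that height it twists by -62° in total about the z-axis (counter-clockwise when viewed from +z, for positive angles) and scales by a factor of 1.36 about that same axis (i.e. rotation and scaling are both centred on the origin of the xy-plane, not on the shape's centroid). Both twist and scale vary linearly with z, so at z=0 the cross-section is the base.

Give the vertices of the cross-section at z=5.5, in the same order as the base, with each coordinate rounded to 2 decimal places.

Cross-section at z=5.5: (-2.18,3.34) (-4.80,0.04) (-5.20,-4.19) (-0.07,-7.19) (3.36,4.58) (2.44,4.77)

t = z/height = 5.5/6 = 0.916667
s = 1 + (scale-1)·z/height = 1 + (1.36-1)·5.5/6 = 1.330000
θ = twist·z/height = -62°·5.5/6 = -56.8333° = -0.991929 rad
cos θ = 0.547076, sin θ = -0.837083 (intermediates below are computed at full precision and shown rounded to 5 d.p.)
v1: (-3,0) → rotate → (-1.64123,2.51125) → ×s → (-2.18283,3.33996) → (-2.18,3.34)
v2: (-2,-3) → rotate → (-3.60540,0.03294) → ×s → (-4.79518,0.04381) → (-4.80,0.04)
v3: (0.5,-5) → rotate → (-3.91188,-3.15392) → ×s → (-5.20279,-4.19472) → (-5.20,-4.19)
v4: (4.5,-3) → rotate → (-0.04940,-5.40810) → ×s → (-0.06571,-7.19277) → (-0.07,-7.19)
v5: (-1.5,4) → rotate → (2.52772,3.44393) → ×s → (3.36186,4.58043) → (3.36,4.58)
v6: (-2,3.5) → rotate → (1.83564,3.58893) → ×s → (2.44140,4.77328) → (2.44,4.77)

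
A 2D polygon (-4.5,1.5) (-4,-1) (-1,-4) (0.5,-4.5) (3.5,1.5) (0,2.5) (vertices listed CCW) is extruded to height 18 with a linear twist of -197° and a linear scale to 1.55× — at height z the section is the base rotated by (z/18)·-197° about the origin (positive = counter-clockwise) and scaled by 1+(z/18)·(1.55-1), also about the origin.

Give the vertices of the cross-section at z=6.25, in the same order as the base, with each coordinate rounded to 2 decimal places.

t = z/height = 6.25/18 = 0.347222
s = 1 + (scale-1)·z/height = 1 + (1.55-1)·6.25/18 = 1.190972
θ = twist·z/height = -197°·6.25/18 = -68.4028° = -1.193854 rad
cos θ = 0.368079, sin θ = -0.929794 (intermediates below are computed at full precision and shown rounded to 5 d.p.)
v1: (-4.5,1.5) → rotate → (-0.26167,4.73619) → ×s → (-0.31164,5.64068) → (-0.31,5.64)
v2: (-4,-1) → rotate → (-2.40211,3.35110) → ×s → (-2.86085,3.99106) → (-2.86,3.99)
v3: (-1,-4) → rotate → (-4.08726,-0.54252) → ×s → (-4.86781,-0.64613) → (-4.87,-0.65)
v4: (0.5,-4.5) → rotate → (-4.00003,-2.12125) → ×s → (-4.76393,-2.52636) → (-4.76,-2.53)
v5: (3.5,1.5) → rotate → (2.68297,-2.70216) → ×s → (3.19534,-3.21820) → (3.20,-3.22)
v6: (0,2.5) → rotate → (2.32449,0.92020) → ×s → (2.76840,1.09593) → (2.77,1.10)

Cross-section at z=6.25: (-0.31,5.64) (-2.86,3.99) (-4.87,-0.65) (-4.76,-2.53) (3.20,-3.22) (2.77,1.10)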